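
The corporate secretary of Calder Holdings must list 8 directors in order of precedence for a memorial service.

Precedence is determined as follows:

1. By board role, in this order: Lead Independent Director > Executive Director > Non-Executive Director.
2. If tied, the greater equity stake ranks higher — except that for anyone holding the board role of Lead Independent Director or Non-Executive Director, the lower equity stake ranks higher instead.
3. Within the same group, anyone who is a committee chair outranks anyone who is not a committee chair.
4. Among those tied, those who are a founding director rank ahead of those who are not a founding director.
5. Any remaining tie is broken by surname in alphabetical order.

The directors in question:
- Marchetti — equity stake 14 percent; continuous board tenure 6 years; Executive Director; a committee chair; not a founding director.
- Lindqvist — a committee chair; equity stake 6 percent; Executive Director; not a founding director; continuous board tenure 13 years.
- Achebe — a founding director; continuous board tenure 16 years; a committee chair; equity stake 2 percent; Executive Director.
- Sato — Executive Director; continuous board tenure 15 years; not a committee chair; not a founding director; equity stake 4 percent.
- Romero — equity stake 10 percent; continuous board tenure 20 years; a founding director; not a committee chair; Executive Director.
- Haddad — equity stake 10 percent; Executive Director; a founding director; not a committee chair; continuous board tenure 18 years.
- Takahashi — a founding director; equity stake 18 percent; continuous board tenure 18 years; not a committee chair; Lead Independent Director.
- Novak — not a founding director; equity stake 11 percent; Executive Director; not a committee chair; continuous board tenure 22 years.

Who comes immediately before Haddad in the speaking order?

Novak

By board role: Takahashi (Lead Independent Director); then Marchetti, Novak, Haddad, Romero, Lindqvist, Sato and Achebe (Executive Director).
Among Marchetti, Novak, Haddad, Romero, Lindqvist, Sato and Achebe, by equity stake (higher first): Marchetti (14 percent) before Novak (11 percent) before Haddad and Romero (10 percent) before Lindqvist (6 percent) before Sato (4 percent) before Achebe (2 percent).
Haddad and Romero are each not a committee chair, so the next rule applies.
Haddad and Romero are each a founding director, so the next rule applies.
Among Haddad and Romero, alphabetically by surname: Haddad before Romero.
Order: Takahashi, Marchetti, Novak, Haddad, Romero, Lindqvist, Sato, Achebe.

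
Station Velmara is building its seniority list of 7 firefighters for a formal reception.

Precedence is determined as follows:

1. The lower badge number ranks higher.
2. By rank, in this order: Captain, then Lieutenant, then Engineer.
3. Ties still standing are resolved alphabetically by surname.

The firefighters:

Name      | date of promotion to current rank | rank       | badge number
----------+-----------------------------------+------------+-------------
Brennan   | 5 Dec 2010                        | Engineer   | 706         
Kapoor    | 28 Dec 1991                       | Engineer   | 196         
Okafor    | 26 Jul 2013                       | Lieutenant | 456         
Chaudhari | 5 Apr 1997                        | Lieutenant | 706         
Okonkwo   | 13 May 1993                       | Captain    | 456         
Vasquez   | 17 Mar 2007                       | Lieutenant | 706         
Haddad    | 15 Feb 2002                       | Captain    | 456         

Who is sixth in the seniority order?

By badge number (lower first): Kapoor (196); then Haddad, Okonkwo and Okafor (each 456); then Chaudhari, Vasquez and Brennan (each 706).
Among Haddad, Okonkwo and Okafor, by rank: Haddad and Okonkwo (Captain) before Okafor (Lieutenant).
Among Haddad and Okonkwo, alphabetically by surname: Haddad before Okonkwo.
Among Chaudhari, Vasquez and Brennan, by rank: Chaudhari and Vasquez (Lieutenant) before Brennan (Engineer).
Among Chaudhari and Vasquez, alphabetically by surname: Chaudhari before Vasquez.
Order: Kapoor, Haddad, Okonkwo, Okafor, Chaudhari, Vasquez, Brennan.

Vasquez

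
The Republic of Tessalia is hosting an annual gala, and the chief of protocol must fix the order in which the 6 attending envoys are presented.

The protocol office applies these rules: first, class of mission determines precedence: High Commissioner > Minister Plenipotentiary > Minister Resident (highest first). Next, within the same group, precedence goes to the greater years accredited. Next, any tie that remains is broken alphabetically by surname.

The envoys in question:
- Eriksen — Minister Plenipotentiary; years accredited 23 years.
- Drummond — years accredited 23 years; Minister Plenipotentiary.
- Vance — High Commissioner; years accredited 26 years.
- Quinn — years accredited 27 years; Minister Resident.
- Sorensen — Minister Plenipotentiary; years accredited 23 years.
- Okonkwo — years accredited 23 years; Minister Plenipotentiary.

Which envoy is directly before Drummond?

Vance

By class of mission: Vance (High Commissioner); then Drummond, Eriksen, Okonkwo and Sorensen (Minister Plenipotentiary); then Quinn (Minister Resident).
Drummond, Eriksen, Okonkwo and Sorensen all have years accredited 23 years, so the next rule applies.
Among Drummond, Eriksen, Okonkwo and Sorensen, alphabetically by surname: Drummond before Eriksen before Okonkwo before Sorensen.
Order: Vance, Drummond, Eriksen, Okonkwo, Sorensen, Quinn.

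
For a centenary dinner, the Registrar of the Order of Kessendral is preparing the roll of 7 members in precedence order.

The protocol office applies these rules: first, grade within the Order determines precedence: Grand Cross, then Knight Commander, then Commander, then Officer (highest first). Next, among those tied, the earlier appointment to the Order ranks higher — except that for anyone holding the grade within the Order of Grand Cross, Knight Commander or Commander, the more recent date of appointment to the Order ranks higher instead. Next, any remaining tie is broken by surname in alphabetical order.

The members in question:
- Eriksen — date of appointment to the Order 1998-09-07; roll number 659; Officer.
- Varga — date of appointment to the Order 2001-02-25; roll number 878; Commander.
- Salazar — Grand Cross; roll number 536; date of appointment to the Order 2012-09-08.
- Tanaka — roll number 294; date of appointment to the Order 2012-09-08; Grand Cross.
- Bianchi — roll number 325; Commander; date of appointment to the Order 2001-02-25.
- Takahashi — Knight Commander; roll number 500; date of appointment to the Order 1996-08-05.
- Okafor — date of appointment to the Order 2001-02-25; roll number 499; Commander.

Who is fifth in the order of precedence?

Okafor

By grade within the Order: Salazar and Tanaka (Grand Cross); then Takahashi (Knight Commander); then Bianchi, Okafor and Varga (Commander); then Eriksen (Officer).
Salazar and Tanaka both have date of appointment to the Order 2012-09-08, so the next rule applies.
Among Salazar and Tanaka, alphabetically by surname: Salazar before Tanaka.
Bianchi, Okafor and Varga all have date of appointment to the Order 2001-02-25, so the next rule applies.
Among Bianchi, Okafor and Varga, alphabetically by surname: Bianchi before Okafor before Varga.
Order: Salazar, Tanaka, Takahashi, Bianchi, Okafor, Varga, Eriksen.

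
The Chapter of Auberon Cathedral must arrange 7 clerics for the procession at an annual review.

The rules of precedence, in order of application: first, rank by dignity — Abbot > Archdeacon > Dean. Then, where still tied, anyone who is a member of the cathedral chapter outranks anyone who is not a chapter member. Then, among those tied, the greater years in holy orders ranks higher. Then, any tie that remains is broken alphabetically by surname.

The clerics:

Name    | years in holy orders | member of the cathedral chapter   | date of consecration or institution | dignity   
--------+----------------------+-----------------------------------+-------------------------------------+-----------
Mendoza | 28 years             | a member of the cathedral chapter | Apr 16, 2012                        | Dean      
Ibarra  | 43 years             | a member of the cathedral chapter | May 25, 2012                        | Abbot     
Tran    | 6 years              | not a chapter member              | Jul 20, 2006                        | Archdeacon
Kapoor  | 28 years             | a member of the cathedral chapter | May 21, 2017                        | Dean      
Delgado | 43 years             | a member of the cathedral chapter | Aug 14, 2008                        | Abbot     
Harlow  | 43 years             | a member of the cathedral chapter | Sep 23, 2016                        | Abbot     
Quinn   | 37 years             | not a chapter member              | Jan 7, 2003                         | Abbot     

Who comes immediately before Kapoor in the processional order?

Tran

By dignity: Delgado, Harlow, Ibarra and Quinn (Abbot); then Tran (Archdeacon); then Kapoor and Mendoza (Dean).
Among Delgado, Harlow, Ibarra and Quinn, a member of the cathedral chapter before not a chapter member: Delgado, Harlow and Ibarra (a member of the cathedral chapter) before Quinn (not a chapter member).
Delgado, Harlow and Ibarra all have years in holy orders 43 years, so the next rule applies.
Among Delgado, Harlow and Ibarra, alphabetically by surname: Delgado before Harlow before Ibarra.
Kapoor and Mendoza are each a member of the cathedral chapter, so the next rule applies.
Kapoor and Mendoza both have years in holy orders 28 years, so the next rule applies.
Among Kapoor and Mendoza, alphabetically by surname: Kapoor before Mendoza.
Order: Delgado, Harlow, Ibarra, Quinn, Tran, Kapoor, Mendoza.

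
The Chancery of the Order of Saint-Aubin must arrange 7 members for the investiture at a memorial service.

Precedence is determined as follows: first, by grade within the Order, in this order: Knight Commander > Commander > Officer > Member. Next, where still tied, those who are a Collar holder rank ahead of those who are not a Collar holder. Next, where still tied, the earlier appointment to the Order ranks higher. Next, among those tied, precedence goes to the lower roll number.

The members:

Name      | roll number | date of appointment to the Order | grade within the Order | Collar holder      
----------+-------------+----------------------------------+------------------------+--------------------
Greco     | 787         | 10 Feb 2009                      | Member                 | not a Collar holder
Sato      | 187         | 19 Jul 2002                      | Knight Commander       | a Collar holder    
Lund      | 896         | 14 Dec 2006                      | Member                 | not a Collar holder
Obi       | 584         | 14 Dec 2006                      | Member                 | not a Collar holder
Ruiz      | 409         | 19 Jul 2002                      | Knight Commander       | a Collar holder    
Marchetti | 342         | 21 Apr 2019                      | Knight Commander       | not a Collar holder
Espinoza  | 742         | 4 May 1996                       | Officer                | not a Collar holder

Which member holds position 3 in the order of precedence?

Marchetti

By grade within the Order: Sato, Ruiz and Marchetti (Knight Commander); then Espinoza (Officer); then Obi, Lund and Greco (Member).
Among Sato, Ruiz and Marchetti, a Collar holder before not a Collar holder: Sato and Ruiz (a Collar holder) before Marchetti (not a Collar holder).
Sato and Ruiz both have date of appointment to the Order 19 Jul 2002, so the next rule applies.
Among Sato and Ruiz, by roll number (lower first): Sato (187) before Ruiz (409).
Obi, Lund and Greco are each not a Collar holder, so the next rule applies.
Among Obi, Lund and Greco, by date of appointment to the Order (earlier first): Obi and Lund (14 Dec 2006) before Greco (10 Feb 2009).
Among Obi and Lund, by roll number (lower first): Obi (584) before Lund (896).
Order: Sato, Ruiz, Marchetti, Espinoza, Obi, Lund, Greco.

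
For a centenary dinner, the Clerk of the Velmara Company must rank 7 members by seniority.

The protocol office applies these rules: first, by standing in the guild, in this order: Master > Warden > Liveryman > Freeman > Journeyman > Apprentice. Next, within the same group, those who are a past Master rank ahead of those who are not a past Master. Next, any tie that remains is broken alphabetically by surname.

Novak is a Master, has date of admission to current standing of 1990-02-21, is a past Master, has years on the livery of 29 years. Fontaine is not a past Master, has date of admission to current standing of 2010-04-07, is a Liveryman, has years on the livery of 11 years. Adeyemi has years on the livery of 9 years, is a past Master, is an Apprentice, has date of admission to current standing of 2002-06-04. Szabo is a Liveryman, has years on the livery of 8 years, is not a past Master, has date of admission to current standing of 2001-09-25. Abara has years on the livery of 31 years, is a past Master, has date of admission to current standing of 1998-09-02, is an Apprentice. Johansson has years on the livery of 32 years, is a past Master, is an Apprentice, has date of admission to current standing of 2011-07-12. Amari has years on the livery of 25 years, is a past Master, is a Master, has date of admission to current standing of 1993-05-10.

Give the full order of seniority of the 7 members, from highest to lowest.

Amari, Novak, Fontaine, Szabo, Abara, Adeyemi, Johansson

By standing in the guild: Amari and Novak (Master); then Fontaine and Szabo (Liveryman); then Abara, Adeyemi and Johansson (Apprentice).
Amari and Novak are each a past Master, so the next rule applies.
Among Amari and Novak, alphabetically by surname: Amari before Novak.
Fontaine and Szabo are each not a past Master, so the next rule applies.
Among Fontaine and Szabo, alphabetically by surname: Fontaine before Szabo.
Abara, Adeyemi and Johansson are each a past Master, so the next rule applies.
Among Abara, Adeyemi and Johansson, alphabetically by surname: Abara before Adeyemi before Johansson.
Full order: Amari, Novak, Fontaine, Szabo, Abara, Adeyemi, Johansson.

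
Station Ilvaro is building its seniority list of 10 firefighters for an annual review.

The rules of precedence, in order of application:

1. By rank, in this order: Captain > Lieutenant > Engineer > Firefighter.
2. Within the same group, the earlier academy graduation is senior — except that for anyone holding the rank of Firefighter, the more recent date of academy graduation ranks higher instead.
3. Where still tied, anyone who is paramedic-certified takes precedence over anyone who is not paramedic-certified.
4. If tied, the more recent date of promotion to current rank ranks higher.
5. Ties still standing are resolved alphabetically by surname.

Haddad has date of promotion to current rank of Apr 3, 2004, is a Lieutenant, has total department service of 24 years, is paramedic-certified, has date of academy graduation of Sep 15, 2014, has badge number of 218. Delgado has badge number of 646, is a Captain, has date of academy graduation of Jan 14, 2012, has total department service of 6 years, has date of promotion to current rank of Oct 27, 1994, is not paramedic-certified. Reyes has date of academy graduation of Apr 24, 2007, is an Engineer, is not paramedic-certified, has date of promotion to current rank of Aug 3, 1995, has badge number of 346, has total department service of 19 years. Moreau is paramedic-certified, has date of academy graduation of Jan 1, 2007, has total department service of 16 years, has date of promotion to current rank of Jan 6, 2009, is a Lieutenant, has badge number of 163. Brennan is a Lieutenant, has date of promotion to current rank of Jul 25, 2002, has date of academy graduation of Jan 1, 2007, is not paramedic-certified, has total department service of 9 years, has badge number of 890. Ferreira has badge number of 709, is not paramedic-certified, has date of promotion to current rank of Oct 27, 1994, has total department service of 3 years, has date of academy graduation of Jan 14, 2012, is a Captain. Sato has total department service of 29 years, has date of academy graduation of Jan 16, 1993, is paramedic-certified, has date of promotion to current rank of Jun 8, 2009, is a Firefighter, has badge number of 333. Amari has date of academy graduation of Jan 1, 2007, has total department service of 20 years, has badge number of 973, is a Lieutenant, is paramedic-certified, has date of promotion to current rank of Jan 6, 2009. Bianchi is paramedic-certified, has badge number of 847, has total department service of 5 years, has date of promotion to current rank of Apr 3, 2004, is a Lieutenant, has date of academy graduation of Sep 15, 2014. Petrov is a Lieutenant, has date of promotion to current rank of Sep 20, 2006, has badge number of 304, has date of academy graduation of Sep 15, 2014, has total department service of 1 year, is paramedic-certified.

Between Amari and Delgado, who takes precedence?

Delgado

By rank: Delgado and Ferreira (Captain); then Amari, Moreau, Brennan, Petrov, Bianchi and Haddad (Lieutenant); then Reyes (Engineer); then Sato (Firefighter).
Delgado and Ferreira both have date of academy graduation Jan 14, 2012, so the next rule applies.
Delgado and Ferreira are each not paramedic-certified, so the next rule applies.
Delgado and Ferreira both have date of promotion to current rank Oct 27, 1994, so the next rule applies.
Among Delgado and Ferreira, alphabetically by surname: Delgado before Ferreira.
Among Amari, Moreau, Brennan, Petrov, Bianchi and Haddad, by date of academy graduation (earlier first): Amari, Moreau and Brennan (Jan 1, 2007) before Petrov, Bianchi and Haddad (Sep 15, 2014).
Among Amari, Moreau and Brennan, paramedic-certified before not paramedic-certified: Amari and Moreau (paramedic-certified) before Brennan (not paramedic-certified).
Amari and Moreau both have date of promotion to current rank Jan 6, 2009, so the next rule applies.
Among Amari and Moreau, alphabetically by surname: Amari before Moreau.
Petrov, Bianchi and Haddad are each paramedic-certified, so the next rule applies.
Among Petrov, Bianchi and Haddad, by date of promotion to current rank (later first): Petrov (Sep 20, 2006) before Bianchi and Haddad (Apr 3, 2004).
Among Bianchi and Haddad, alphabetically by surname: Bianchi before Haddad.
So Delgado takes precedence.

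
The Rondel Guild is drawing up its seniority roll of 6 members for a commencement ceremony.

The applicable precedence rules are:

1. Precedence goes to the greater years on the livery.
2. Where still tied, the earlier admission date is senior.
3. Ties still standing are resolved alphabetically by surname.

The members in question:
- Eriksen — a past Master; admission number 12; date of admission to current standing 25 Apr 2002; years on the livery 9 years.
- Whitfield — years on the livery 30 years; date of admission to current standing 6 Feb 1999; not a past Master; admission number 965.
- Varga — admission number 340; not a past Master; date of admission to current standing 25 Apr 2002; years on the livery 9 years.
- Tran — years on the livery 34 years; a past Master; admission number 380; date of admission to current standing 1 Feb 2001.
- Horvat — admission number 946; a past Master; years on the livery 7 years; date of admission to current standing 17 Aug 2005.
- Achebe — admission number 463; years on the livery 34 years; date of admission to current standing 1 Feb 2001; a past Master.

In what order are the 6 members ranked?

Achebe, Tran, Whitfield, Eriksen, Varga, Horvat

By years on the livery (higher first): Achebe and Tran (both 34 years); then Whitfield (30 years); then Eriksen and Varga (both 9 years); then Horvat (7 years).
Achebe and Tran both have date of admission to current standing 1 Feb 2001, so the next rule applies.
Among Achebe and Tran, alphabetically by surname: Achebe before Tran.
Eriksen and Varga both have date of admission to current standing 25 Apr 2002, so the next rule applies.
Among Eriksen and Varga, alphabetically by surname: Eriksen before Varga.
Full order: Achebe, Tran, Whitfield, Eriksen, Varga, Horvat.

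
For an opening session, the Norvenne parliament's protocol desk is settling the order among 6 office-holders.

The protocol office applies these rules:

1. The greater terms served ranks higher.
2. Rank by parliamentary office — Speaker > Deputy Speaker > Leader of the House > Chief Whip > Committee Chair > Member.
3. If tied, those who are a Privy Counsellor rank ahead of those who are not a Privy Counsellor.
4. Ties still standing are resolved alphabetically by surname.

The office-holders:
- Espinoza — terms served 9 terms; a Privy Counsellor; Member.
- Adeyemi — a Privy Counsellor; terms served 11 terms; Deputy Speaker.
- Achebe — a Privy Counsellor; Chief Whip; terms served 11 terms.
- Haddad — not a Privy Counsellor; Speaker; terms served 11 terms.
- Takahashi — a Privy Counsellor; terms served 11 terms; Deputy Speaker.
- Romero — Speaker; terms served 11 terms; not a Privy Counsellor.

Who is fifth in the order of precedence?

Achebe

By terms served (higher first): Haddad, Romero, Adeyemi, Takahashi and Achebe (each 11 terms); then Espinoza (9 terms).
Among Haddad, Romero, Adeyemi, Takahashi and Achebe, by parliamentary office: Haddad and Romero (Speaker) before Adeyemi and Takahashi (Deputy Speaker) before Achebe (Chief Whip).
Haddad and Romero are each not a Privy Counsellor, so the next rule applies.
Among Haddad and Romero, alphabetically by surname: Haddad before Romero.
Adeyemi and Takahashi are each a Privy Counsellor, so the next rule applies.
Among Adeyemi and Takahashi, alphabetically by surname: Adeyemi before Takahashi.
Order: Haddad, Romero, Adeyemi, Takahashi, Achebe, Espinoza.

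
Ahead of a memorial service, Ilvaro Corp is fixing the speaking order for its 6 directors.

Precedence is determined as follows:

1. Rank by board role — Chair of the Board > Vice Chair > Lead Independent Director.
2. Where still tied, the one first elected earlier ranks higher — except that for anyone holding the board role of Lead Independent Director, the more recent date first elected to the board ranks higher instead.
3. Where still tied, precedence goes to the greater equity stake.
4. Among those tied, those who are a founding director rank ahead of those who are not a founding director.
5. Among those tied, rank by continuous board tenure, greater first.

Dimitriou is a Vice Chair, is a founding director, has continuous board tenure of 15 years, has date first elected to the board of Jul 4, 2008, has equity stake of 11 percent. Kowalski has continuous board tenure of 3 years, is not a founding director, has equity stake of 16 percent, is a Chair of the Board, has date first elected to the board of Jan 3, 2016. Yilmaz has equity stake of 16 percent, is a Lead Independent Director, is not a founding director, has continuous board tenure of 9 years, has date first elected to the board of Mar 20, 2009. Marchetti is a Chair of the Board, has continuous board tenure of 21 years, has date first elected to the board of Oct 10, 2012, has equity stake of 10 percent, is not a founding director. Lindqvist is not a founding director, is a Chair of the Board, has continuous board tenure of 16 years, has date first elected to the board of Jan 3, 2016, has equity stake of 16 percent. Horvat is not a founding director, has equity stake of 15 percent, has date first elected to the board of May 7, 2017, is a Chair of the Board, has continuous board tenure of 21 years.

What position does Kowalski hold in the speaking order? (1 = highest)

3

By board role: Marchetti, Lindqvist, Kowalski and Horvat (Chair of the Board); then Dimitriou (Vice Chair); then Yilmaz (Lead Independent Director).
Among Marchetti, Lindqvist, Kowalski and Horvat, by date first elected to the board (earlier first): Marchetti (Oct 10, 2012) before Lindqvist and Kowalski (Jan 3, 2016) before Horvat (May 7, 2017).
Lindqvist and Kowalski both have equity stake 16 percent, so the next rule applies.
Lindqvist and Kowalski are each not a founding director, so the next rule applies.
Among Lindqvist and Kowalski, by continuous board tenure (higher first): Lindqvist (16 years) before Kowalski (3 years).
Order: Marchetti, Lindqvist, Kowalski, Horvat, Dimitriou, Yilmaz. So position 3.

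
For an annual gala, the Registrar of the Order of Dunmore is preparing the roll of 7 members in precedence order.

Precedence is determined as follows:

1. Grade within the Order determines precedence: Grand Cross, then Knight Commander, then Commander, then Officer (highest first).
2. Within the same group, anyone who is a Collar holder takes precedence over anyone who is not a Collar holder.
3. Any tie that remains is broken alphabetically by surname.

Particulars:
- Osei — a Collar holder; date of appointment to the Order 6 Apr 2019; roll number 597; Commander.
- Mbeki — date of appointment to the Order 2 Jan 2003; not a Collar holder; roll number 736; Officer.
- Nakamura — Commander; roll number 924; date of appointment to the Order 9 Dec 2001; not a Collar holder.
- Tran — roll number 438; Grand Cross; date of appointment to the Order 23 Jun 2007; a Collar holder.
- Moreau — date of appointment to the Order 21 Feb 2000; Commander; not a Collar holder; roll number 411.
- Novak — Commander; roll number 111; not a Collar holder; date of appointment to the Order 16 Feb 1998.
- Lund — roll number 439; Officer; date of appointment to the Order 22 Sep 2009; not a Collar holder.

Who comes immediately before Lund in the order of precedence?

By grade within the Order: Tran (Grand Cross); then Osei, Moreau, Nakamura and Novak (Commander); then Lund and Mbeki (Officer).
Among Osei, Moreau, Nakamura and Novak, a Collar holder before not a Collar holder: Osei (a Collar holder) before Moreau, Nakamura and Novak (not a Collar holder).
Among Moreau, Nakamura and Novak, alphabetically by surname: Moreau before Nakamura before Novak.
Lund and Mbeki are each not a Collar holder, so the next rule applies.
Among Lund and Mbeki, alphabetically by surname: Lund before Mbeki.
Order: Tran, Osei, Moreau, Nakamura, Novak, Lund, Mbeki.

Novak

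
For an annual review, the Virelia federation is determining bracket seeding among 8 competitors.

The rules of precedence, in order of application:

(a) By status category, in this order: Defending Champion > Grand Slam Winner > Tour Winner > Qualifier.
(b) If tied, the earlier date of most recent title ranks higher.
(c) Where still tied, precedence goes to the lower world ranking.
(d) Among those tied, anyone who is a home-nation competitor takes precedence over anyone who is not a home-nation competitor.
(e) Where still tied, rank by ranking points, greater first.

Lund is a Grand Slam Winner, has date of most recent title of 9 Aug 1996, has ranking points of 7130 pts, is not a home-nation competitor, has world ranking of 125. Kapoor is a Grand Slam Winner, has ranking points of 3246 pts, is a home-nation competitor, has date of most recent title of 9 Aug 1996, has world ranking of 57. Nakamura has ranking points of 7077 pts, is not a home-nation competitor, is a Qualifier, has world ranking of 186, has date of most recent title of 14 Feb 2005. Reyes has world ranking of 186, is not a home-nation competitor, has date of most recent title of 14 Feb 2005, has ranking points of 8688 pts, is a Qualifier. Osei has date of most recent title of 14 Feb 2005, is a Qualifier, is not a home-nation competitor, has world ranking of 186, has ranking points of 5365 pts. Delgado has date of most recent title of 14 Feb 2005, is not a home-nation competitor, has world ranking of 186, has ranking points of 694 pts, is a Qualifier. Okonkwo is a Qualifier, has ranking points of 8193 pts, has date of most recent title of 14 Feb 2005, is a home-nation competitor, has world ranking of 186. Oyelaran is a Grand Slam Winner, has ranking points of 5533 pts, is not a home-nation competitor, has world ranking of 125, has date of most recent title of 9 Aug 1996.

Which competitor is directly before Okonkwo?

By status category: Kapoor, Lund and Oyelaran (Grand Slam Winner); then Okonkwo, Reyes, Nakamura, Osei and Delgado (Qualifier).
Kapoor, Lund and Oyelaran all have date of most recent title 9 Aug 1996, so the next rule applies.
Among Kapoor, Lund and Oyelaran, by world ranking (lower first): Kapoor (57) before Lund and Oyelaran (125).
Lund and Oyelaran are each not a home-nation competitor, so the next rule applies.
Among Lund and Oyelaran, by ranking points (higher first): Lund (7130 pts) before Oyelaran (5533 pts).
Okonkwo, Reyes, Nakamura, Osei and Delgado all have date of most recent title 14 Feb 2005, so the next rule applies.
Okonkwo, Reyes, Nakamura, Osei and Delgado all have world ranking 186, so the next rule applies.
Among Okonkwo, Reyes, Nakamura, Osei and Delgado, a home-nation competitor before not a home-nation competitor: Okonkwo (a home-nation competitor) before Reyes, Nakamura, Osei and Delgado (not a home-nation competitor).
Among Reyes, Nakamura, Osei and Delgado, by ranking points (higher first): Reyes (8688 pts) before Nakamura (7077 pts) before Osei (5365 pts) before Delgado (694 pts).
Order: Kapoor, Lund, Oyelaran, Okonkwo, Reyes, Nakamura, Osei, Delgado.

Oyelaran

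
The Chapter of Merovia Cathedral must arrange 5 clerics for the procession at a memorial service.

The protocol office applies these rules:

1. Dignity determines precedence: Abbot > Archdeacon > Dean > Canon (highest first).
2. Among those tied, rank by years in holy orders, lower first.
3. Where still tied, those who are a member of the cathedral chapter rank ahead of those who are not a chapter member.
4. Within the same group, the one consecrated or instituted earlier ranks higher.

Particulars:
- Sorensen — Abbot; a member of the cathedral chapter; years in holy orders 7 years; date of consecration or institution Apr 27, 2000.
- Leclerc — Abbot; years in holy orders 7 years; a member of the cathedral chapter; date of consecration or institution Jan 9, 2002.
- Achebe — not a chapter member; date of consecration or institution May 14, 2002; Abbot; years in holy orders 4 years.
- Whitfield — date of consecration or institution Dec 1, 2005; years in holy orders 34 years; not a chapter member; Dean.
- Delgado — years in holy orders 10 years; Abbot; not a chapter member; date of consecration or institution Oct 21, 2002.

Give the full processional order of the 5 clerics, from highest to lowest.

Achebe, Sorensen, Leclerc, Delgado, Whitfield

By dignity: Achebe, Sorensen, Leclerc and Delgado (Abbot); then Whitfield (Dean).
Among Achebe, Sorensen, Leclerc and Delgado, by years in holy orders (lower first): Achebe (4 years) before Sorensen and Leclerc (7 years) before Delgado (10 years).
Sorensen and Leclerc are each a member of the cathedral chapter, so the next rule applies.
Among Sorensen and Leclerc, by date of consecration or institution (earlier first): Sorensen (Apr 27, 2000) before Leclerc (Jan 9, 2002).
Full order: Achebe, Sorensen, Leclerc, Delgado, Whitfield.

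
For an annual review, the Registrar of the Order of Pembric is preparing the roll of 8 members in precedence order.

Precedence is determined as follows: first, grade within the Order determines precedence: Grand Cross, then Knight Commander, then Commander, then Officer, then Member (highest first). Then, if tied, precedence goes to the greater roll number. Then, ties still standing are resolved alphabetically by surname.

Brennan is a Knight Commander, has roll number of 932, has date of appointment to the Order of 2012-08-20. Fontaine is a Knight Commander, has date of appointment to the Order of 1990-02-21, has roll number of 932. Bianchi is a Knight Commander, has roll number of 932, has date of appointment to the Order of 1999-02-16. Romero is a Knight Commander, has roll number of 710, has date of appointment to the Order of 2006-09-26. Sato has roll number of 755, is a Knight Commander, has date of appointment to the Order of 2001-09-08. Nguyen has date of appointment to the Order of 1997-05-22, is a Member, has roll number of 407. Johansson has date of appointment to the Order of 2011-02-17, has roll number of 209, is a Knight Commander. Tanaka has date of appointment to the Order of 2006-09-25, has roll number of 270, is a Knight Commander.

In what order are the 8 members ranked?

Bianchi, Brennan, Fontaine, Sato, Romero, Tanaka, Johansson, Nguyen

By grade within the Order: Bianchi, Brennan, Fontaine, Sato, Romero, Tanaka and Johansson (Knight Commander); then Nguyen (Member).
Among Bianchi, Brennan, Fontaine, Sato, Romero, Tanaka and Johansson, by roll number (higher first): Bianchi, Brennan and Fontaine (932) before Sato (755) before Romero (710) before Tanaka (270) before Johansson (209).
Among Bianchi, Brennan and Fontaine, alphabetically by surname: Bianchi before Brennan before Fontaine.
Full order: Bianchi, Brennan, Fontaine, Sato, Romero, Tanaka, Johansson, Nguyen.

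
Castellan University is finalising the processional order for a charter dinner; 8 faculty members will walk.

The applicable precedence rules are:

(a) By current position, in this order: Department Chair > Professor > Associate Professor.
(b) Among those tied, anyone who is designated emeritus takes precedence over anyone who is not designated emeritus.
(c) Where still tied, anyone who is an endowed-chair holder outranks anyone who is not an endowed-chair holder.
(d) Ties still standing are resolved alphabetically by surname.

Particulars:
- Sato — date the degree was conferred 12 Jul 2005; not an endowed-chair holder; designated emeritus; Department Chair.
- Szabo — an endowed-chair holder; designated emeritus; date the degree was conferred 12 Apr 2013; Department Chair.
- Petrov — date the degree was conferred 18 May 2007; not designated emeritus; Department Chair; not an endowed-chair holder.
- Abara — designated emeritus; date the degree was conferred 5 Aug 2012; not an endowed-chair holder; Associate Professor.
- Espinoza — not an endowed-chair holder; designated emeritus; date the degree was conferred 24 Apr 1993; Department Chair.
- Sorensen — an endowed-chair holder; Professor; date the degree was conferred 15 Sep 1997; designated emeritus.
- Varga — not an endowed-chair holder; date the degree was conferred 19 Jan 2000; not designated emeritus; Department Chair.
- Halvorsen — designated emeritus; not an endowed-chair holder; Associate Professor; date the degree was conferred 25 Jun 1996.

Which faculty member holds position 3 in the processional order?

Sato

By current position: Szabo, Espinoza, Sato, Petrov and Varga (Department Chair); then Sorensen (Professor); then Abara and Halvorsen (Associate Professor).
Among Szabo, Espinoza, Sato, Petrov and Varga, designated emeritus before not designated emeritus: Szabo, Espinoza and Sato (designated emeritus) before Petrov and Varga (not designated emeritus).
Among Szabo, Espinoza and Sato, an endowed-chair holder before not an endowed-chair holder: Szabo (an endowed-chair holder) before Espinoza and Sato (not an endowed-chair holder).
Among Espinoza and Sato, alphabetically by surname: Espinoza before Sato.
Petrov and Varga are each not an endowed-chair holder, so the next rule applies.
Among Petrov and Varga, alphabetically by surname: Petrov before Varga.
Abara and Halvorsen are each designated emeritus, so the next rule applies.
Abara and Halvorsen are each not an endowed-chair holder, so the next rule applies.
Among Abara and Halvorsen, alphabetically by surname: Abara before Halvorsen.
Order: Szabo, Espinoza, Sato, Petrov, Varga, Sorensen, Abara, Halvorsen.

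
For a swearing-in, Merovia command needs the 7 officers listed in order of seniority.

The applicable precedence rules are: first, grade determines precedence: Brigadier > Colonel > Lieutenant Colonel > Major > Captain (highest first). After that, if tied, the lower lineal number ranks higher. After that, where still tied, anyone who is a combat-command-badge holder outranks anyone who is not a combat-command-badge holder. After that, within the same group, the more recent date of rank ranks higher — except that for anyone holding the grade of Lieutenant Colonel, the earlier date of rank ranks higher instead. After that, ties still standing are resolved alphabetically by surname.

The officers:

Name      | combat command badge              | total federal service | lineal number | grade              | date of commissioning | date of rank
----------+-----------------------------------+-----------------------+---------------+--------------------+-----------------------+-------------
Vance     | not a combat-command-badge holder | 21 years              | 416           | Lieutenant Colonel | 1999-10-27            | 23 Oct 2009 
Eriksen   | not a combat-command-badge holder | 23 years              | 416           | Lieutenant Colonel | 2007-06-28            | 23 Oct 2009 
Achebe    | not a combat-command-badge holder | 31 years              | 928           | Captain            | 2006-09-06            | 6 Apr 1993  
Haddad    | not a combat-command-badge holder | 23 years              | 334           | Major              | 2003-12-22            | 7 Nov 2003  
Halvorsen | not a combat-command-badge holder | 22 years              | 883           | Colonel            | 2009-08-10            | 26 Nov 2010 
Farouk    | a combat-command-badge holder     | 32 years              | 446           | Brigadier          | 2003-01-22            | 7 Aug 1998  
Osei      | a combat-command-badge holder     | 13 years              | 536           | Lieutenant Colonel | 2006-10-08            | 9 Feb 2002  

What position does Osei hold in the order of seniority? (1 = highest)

5

By grade: Farouk (Brigadier); then Halvorsen (Colonel); then Eriksen, Vance and Osei (Lieutenant Colonel); then Haddad (Major); then Achebe (Captain).
Among Eriksen, Vance and Osei, by lineal number (lower first): Eriksen and Vance (416) before Osei (536).
Eriksen and Vance are each not a combat-command-badge holder, so the next rule applies.
Eriksen and Vance both have date of rank 23 Oct 2009, so the next rule applies.
Among Eriksen and Vance, alphabetically by surname: Eriksen before Vance.
Order: Farouk, Halvorsen, Eriksen, Vance, Osei, Haddad, Achebe. So position 5.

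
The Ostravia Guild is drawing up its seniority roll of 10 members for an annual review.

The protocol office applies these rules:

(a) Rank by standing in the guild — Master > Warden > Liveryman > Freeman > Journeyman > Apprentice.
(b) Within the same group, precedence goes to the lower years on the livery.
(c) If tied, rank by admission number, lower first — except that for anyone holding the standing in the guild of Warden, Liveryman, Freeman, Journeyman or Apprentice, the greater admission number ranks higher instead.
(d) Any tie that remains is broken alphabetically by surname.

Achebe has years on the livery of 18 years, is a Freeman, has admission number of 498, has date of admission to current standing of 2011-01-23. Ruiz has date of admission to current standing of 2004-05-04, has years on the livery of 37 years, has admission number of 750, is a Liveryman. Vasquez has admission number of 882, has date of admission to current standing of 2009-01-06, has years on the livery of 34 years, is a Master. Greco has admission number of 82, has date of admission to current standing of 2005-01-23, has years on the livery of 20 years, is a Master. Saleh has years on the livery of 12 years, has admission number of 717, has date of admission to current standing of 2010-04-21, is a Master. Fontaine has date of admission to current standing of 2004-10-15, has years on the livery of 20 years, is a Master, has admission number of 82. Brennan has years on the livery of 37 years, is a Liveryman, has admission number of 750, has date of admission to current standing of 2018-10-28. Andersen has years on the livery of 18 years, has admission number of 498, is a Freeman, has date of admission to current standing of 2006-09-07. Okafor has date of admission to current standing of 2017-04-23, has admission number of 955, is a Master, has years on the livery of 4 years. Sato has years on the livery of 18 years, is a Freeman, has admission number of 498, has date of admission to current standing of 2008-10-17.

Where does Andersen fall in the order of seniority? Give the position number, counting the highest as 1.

9

By standing in the guild: Okafor, Saleh, Fontaine, Greco and Vasquez (Master); then Brennan and Ruiz (Liveryman); then Achebe, Andersen and Sato (Freeman).
Among Okafor, Saleh, Fontaine, Greco and Vasquez, by years on the livery (lower first): Okafor (4 years) before Saleh (12 years) before Fontaine and Greco (20 years) before Vasquez (34 years).
Fontaine and Greco both have admission number 82, so the next rule applies.
Among Fontaine and Greco, alphabetically by surname: Fontaine before Greco.
Brennan and Ruiz both have years on the livery 37 years, so the next rule applies.
Brennan and Ruiz both have admission number 750, so the next rule applies.
Among Brennan and Ruiz, alphabetically by surname: Brennan before Ruiz.
Achebe, Andersen and Sato all have years on the livery 18 years, so the next rule applies.
Achebe, Andersen and Sato all have admission number 498, so the next rule applies.
Among Achebe, Andersen and Sato, alphabetically by surname: Achebe before Andersen before Sato.
Order: Okafor, Saleh, Fontaine, Greco, Vasquez, Brennan, Ruiz, Achebe, Andersen, Sato. So position 9.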